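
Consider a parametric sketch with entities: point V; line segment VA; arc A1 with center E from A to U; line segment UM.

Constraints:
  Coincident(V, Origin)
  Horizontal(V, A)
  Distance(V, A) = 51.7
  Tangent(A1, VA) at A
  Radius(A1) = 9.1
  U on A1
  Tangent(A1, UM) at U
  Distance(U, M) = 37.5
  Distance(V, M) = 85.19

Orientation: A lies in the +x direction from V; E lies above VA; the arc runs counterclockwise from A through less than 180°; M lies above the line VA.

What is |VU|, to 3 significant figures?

60.2

Checks: |EU| = 9.100 ✓; ∠(EU, UM) = 90.00° ✓; |UM| = 37.50 ✓; |VM| = 85.19 ✓.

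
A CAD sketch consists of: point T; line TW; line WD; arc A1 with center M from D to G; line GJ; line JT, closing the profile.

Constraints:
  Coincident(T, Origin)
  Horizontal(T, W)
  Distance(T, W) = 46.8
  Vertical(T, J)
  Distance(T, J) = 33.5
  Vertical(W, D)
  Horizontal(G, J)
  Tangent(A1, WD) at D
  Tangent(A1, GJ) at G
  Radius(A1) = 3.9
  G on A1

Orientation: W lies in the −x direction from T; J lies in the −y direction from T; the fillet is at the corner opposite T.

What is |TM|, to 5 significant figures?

52.121

T is at the origin; TW is horizontal with |TW| = 46.8 and W on the −x side, so W = (-46.800, 0.0000). T and J share the same x with |TJ| = 33.5 and J on the −y side, so J = (0.0000, -33.500). The virtual corner opposite T is at (-46.800, -33.500). Since A1 is tangent to WD there, MD ⟂ WD and the tangent condition forces MG to be normal to GJ, with radius 3.9, so the center M sits 3.9 in from both sides at M = (-42.900, -29.600). Then |TM| = |M − T| = 52.121.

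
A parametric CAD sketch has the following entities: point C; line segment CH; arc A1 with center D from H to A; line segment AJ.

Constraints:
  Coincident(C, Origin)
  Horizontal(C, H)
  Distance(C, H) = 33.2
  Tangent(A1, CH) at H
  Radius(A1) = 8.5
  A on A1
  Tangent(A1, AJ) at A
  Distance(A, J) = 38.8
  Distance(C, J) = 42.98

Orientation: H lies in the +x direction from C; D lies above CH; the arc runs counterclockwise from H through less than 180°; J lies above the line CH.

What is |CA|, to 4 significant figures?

41.74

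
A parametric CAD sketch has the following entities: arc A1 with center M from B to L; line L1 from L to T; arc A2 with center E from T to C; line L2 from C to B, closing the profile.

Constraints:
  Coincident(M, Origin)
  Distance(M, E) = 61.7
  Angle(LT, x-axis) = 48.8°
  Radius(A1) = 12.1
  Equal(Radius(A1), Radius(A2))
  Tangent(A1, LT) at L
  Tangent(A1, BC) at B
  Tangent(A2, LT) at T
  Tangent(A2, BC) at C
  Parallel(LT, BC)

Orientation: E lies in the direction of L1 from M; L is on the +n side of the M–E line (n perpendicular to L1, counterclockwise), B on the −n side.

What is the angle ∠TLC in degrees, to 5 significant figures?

21.416°

The slot axis is L1's direction at 48.8°, so u = (cos 48.8°, sin 48.8°) = (0.65869, 0.75241) and n = (−sin 48.8°, cos 48.8°) = (-0.75241, 0.65869). M is at the origin and E lies 61.7 along u from M, so E = 61.7·u = (40.641, 46.424). Tangency of A1 to both parallel lines with radius 12.1 puts L and B at M ± 12.1·n: L = (-9.1042, 7.9701), B = (9.1042, -7.9701). Equal radii place T and C the same way about E: T = E + 12.1·n = (31.537, 54.394), C = E − 12.1·n = (49.745, 38.454). Then cos ∠TLC = LT·LC / (|LT||LC|), giving 21.416°.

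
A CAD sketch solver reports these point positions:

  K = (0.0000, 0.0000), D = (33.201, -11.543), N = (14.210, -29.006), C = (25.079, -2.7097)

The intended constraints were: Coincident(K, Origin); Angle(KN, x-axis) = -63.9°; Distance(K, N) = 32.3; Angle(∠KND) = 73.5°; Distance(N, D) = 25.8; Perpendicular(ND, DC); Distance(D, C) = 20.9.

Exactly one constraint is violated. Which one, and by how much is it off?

Distance(D, C) = 20.9 — off by 8.90.

K = (0.00, 0.00) ✓; KN at -63.90° ✓; |KN| = 32.30 ✓; ∠KND = 73.50° ✓; |ND| = 25.80 ✓; ∠(ND, DC) = 90.00° ✓; |DC| = 12.00 ✗.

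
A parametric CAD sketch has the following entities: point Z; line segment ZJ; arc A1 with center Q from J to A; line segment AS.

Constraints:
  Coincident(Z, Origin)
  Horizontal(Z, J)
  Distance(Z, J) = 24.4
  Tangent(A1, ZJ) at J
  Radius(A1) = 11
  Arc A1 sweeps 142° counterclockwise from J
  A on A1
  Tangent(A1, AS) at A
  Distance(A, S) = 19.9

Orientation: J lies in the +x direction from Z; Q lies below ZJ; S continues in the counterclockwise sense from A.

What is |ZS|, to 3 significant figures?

46.1

Z is at the origin; Z and J share the same y with |ZJ| = 24.4 and J on the +x side, so J = (24.4, 0.00). Tangency of A1 to ZJ means the radius QJ is perpendicular to ZJ, so Q = J + (0, -11) = (24.4, -11.0). On A1, J sits at bearing 90° from Q; a 142° counterclockwise sweep puts A at bearing 232°, so A = Q + 11.0·(cos 232°, sin 232°) = (17.6, -19.7). Tangency of A1 to AS means the radius QA is perpendicular to AS, so AS runs along (−sin 232°, cos 232°); with |AS| = 19.9, S = (33.3, -31.9). Then |ZS| = |S − Z| = 46.1.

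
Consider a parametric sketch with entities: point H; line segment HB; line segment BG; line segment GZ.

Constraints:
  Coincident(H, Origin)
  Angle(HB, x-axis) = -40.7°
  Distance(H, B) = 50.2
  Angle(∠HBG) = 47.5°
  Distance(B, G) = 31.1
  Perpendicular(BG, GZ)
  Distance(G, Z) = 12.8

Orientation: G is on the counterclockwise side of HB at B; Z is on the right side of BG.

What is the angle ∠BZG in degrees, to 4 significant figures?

67.63°

H is at the origin; HB runs at -40.7° with length 50.2, so B = 50.2·(cos -40.7°, sin -40.7°) = (38.06, -32.74). ∠HBG = 47.5°, so BG runs at -40.7° + (180° − 47.5°) = 91.80° from the x-axis; with |BG| = 31.1, G = B + 31.1·(cos 91.80°, sin 91.80°) = (37.08, -1.651). The perpendicularity gives GZ at right angles to BG; with |GZ| = 12.8 on the right of BG, Z = G + 12.8·(0.9995, 0.03141) = (49.88, -1.249). Then cos ∠BZG = ZB·ZG / (|ZB||ZG|), giving 67.63°.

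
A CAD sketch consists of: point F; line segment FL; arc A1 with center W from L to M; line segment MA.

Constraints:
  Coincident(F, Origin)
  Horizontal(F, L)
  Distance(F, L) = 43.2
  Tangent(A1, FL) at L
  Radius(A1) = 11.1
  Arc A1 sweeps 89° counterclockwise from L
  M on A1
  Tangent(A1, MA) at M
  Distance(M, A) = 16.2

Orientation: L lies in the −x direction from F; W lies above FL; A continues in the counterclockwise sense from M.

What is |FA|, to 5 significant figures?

41.798

F is at the origin; F and L share the same y with |FL| = 43.2 and L on the −x side, so L = (-43.200, 0.0000). A1 meets FL tangentially, so WL is at right angles to FL, so W = L + (0, 11.1) = (-43.200, 11.100). On A1, L sits at bearing -90° from W; an 89° counterclockwise sweep puts M at bearing -1°, so M = W + 11.1·(cos -1°, sin -1°) = (-32.102, 10.906). Tangency of A1 to MA means the radius WM is perpendicular to MA, so MA runs along (−sin -1°, cos -1°); with |MA| = 16.2, A = (-31.819, 27.104). Then |FA| = |A − F| = 41.798.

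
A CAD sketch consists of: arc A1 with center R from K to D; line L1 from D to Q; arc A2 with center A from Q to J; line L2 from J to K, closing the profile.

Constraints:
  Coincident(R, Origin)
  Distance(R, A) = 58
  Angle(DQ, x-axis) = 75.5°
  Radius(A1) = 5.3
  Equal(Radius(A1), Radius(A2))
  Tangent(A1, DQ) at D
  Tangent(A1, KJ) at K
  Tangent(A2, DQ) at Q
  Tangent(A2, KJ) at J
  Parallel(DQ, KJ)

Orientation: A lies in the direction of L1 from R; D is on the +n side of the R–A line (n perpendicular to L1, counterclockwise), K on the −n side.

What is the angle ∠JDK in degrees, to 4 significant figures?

79.64°

The slot axis is L1's direction at 75.5°, so u = (cos 75.5°, sin 75.5°) = (0.2504, 0.9681) and n = (−sin 75.5°, cos 75.5°) = (-0.9681, 0.2504). R is at the origin and A lies 58.0 along u from R, so A = 58.0·u = (14.52, 56.15). Tangency of A1 to both parallel lines with radius 5.3 puts D and K at R ± 5.3·n: D = (-5.131, 1.327), K = (5.131, -1.327). Equal radii place Q and J the same way about A: Q = A + 5.3·n = (9.391, 57.48), J = A − 5.3·n = (19.65, 54.83). Then cos ∠JDK = DJ·DK / (|DJ||DK|), giving 79.64°.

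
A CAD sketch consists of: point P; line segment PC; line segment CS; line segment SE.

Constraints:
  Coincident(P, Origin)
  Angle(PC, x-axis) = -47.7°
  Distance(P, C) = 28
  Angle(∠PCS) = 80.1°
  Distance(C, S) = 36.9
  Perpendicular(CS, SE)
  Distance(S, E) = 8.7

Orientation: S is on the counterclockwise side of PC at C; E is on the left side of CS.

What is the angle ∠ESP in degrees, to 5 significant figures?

49.316°

P is at the origin; PC runs at -47.7° with length 28.0, so C = 28.0·(cos -47.7°, sin -47.7°) = (18.844, -20.710). ∠PCS = 80.1°, so CS runs at -47.7° + (180° − 80.1°) = 52.200° from the x-axis; with |CS| = 36.9, S = C + 36.9·(cos 52.200°, sin 52.200°) = (41.461, 8.4470). CS ⟂ SE; with |SE| = 8.7 on the left of CS, E = S + 8.7·(-0.79016, 0.61291) = (34.586, 13.779). Then cos ∠ESP = SE·SP / (|SE||SP|), giving 49.316°.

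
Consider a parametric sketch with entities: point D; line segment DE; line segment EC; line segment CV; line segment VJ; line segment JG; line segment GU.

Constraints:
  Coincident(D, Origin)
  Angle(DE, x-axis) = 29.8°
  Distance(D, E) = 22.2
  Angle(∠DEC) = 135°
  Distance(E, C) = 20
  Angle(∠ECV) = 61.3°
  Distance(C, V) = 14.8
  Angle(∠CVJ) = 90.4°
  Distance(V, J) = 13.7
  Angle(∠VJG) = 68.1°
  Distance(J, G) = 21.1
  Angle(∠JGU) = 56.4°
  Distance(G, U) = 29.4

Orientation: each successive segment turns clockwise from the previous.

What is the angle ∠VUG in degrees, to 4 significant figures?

32.24°

D is at the origin; DE runs at 29.8° with length 22.2, so E = (19.26, 11.03). ∠DEC = 135.0° gives EC at -15.20° from the x-axis; with |EC| = 20.0, C = (38.56, 5.789). ∠ECV = 61.3° gives CV at -133.9° from the x-axis; with |CV| = 14.8, V = (28.30, -4.875). ∠CVJ = 90.4° gives VJ at 136.5° from the x-axis; with |VJ| = 13.7, J = (18.36, 4.555). ∠VJG = 68.1° gives JG at 24.60° from the x-axis; with |JG| = 21.1, G = (37.55, 13.34). ∠JGU = 56.4° gives GU at -99.00° from the x-axis; with |GU| = 29.4, U = (32.95, -15.70). Then cos ∠VUG = UV·UG / (|UV||UG|), giving 32.24°.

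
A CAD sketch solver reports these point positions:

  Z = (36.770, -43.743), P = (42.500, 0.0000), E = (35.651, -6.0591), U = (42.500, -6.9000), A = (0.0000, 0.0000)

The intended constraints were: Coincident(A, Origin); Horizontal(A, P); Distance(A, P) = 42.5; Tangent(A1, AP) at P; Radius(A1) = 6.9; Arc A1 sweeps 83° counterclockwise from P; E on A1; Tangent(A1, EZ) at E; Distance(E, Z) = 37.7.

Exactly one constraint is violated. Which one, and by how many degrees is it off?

Tangent(A1, EZ) at E — off by 8.70°.

A = (0.00, 0.00) ✓; A.y = 0.00, P.y = 0.00 ✓; |AP| = 42.50 ✓; ∠(UP, PA) = 90.00° ✓; |UP| = 6.900 ✓; bearing(U→E) − bearing(U→P) = 83.00° ✓; |UE| = 6.900 ✓; ∠(UE, EZ) = 81.30° ✗; |EZ| = 37.70 ✓.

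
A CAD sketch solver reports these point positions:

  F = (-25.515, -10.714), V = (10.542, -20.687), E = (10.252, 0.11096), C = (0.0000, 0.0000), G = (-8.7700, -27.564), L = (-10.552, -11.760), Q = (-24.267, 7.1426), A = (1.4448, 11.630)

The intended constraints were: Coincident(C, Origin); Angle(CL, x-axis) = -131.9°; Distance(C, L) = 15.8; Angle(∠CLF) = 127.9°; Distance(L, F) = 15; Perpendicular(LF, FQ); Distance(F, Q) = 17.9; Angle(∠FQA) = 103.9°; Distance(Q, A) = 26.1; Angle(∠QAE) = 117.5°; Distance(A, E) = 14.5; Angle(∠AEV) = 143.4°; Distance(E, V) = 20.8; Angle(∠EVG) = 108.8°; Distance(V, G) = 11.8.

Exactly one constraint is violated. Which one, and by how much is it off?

Distance(V, G) = 11.8 — off by 8.70.

C = (0.00, 0.00) ✓; CL at -131.9° ✓; |CL| = 15.80 ✓; ∠CLF = 127.9° ✓; |LF| = 15.00 ✓; ∠(LF, FQ) = 90.00° ✓; |FQ| = 17.90 ✓; ∠FQA = 103.9° ✓; |QA| = 26.10 ✓; ∠QAE = 117.5° ✓; |AE| = 14.50 ✓; ∠AEV = 143.4° ✓; |EV| = 20.80 ✓; ∠EVG = 108.8° ✓; |VG| = 20.50 ✗.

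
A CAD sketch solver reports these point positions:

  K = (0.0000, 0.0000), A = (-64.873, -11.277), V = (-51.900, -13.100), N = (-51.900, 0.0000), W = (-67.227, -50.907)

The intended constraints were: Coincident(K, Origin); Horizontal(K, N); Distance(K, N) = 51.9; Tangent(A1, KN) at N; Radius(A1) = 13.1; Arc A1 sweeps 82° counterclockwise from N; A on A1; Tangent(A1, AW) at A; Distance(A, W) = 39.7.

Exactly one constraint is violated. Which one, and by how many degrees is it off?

Tangent(A1, AW) at A — off by 4.60°.

K = (0.00, 0.00) ✓; K.y = 0.00, N.y = 0.00 ✓; |KN| = 51.90 ✓; ∠(VN, NK) = 90.00° ✓; |VN| = 13.10 ✓; bearing(V→A) − bearing(V→N) = 82.00° ✓; |VA| = 13.10 ✓; ∠(VA, AW) = 85.40° ✗; |AW| = 39.70 ✓.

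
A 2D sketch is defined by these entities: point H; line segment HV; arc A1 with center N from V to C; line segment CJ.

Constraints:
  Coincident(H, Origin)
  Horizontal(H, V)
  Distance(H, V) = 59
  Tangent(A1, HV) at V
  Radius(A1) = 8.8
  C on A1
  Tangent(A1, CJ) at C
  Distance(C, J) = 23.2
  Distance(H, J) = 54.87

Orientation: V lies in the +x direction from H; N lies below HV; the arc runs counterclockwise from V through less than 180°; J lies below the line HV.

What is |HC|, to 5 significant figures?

50.861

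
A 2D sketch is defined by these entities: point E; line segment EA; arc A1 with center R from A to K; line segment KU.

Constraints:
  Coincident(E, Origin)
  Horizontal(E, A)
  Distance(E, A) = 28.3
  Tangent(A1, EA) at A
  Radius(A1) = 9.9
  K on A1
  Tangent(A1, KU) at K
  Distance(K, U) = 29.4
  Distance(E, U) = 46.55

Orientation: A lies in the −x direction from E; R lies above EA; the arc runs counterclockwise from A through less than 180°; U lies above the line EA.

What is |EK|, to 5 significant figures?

21.751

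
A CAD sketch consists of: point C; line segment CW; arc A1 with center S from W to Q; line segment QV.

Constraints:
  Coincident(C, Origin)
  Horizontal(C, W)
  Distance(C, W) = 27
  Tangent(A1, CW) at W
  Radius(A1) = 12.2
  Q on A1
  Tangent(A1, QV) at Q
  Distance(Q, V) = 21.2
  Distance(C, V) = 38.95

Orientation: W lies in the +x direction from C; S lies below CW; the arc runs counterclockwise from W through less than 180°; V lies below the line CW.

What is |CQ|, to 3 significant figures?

20.3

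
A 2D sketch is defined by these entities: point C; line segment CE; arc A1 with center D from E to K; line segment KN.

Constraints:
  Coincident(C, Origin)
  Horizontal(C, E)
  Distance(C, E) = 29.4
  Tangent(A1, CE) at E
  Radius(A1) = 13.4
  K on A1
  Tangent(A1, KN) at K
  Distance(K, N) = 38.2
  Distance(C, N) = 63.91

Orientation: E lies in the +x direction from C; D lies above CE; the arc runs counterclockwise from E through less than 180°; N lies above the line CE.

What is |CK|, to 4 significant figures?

45.46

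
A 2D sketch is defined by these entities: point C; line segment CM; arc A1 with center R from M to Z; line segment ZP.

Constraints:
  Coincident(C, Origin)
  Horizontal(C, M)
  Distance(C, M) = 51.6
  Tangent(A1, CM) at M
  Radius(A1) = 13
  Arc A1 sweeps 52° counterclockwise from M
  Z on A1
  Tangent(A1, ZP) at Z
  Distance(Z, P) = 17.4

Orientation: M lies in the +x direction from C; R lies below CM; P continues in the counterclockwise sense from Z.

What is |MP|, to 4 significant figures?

28.09

C is at the origin; C and M share the same y with |CM| = 51.6 and M on the +x side, so M = (51.60, 0.000). Since A1 is tangent to CM there, RM ⟂ CM, so R = M + (0, -13) = (51.60, -13.00). On A1, M sits at bearing 90° from R; a 52° counterclockwise sweep puts Z at bearing 142°, so Z = R + 13.0·(cos 142°, sin 142°) = (41.36, -4.996). Tangency of A1 to ZP means the radius RZ is perpendicular to ZP, so ZP runs along (−sin 142°, cos 142°); with |ZP| = 17.4, P = (30.64, -18.71). Then |MP| = |P − M| = 28.09.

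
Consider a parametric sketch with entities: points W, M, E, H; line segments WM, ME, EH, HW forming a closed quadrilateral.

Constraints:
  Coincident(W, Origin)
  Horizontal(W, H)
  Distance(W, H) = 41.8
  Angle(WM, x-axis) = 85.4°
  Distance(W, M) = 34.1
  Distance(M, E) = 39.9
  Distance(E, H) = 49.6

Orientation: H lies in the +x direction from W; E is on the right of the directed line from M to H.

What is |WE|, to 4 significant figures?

8.850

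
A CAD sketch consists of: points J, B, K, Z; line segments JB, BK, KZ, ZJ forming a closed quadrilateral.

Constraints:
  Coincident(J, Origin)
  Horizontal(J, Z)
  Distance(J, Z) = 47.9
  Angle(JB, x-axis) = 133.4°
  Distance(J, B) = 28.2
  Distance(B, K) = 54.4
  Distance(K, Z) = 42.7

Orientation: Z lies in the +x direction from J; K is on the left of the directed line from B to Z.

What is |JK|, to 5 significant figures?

50.564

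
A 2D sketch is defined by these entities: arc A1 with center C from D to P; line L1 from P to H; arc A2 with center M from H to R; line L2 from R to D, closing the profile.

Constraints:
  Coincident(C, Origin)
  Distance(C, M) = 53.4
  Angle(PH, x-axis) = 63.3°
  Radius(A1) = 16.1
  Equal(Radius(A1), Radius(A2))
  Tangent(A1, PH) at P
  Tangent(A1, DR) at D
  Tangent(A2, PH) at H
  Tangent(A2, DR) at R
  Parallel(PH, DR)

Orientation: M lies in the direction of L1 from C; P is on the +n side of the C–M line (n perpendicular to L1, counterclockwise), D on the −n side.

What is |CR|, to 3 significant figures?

55.8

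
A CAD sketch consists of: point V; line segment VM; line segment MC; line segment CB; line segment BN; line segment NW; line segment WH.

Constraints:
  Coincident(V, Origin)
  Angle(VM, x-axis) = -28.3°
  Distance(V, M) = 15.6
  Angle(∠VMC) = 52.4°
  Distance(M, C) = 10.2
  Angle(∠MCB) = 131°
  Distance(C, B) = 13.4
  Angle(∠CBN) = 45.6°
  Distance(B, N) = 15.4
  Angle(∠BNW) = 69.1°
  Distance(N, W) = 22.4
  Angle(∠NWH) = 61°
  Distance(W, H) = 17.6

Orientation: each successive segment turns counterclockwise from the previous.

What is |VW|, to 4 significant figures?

23.81

V is at the origin; VM runs at -28.3° with length 15.6, so M = (13.74, -7.396). ∠VMC = 52.4° gives MC at 99.30° from the x-axis; with |MC| = 10.2, C = (12.09, 2.670). ∠MCB = 131.0° gives CB at 148.3° from the x-axis; with |CB| = 13.4, B = (0.6862, 9.711). ∠CBN = 45.6° gives BN at -77.30° from the x-axis; with |BN| = 15.4, N = (4.072, -5.312). ∠BNW = 69.1° gives NW at 33.60° from the x-axis; with |NW| = 22.4, W = (22.73, 7.084). Then |VW| = |W − V| = 23.81.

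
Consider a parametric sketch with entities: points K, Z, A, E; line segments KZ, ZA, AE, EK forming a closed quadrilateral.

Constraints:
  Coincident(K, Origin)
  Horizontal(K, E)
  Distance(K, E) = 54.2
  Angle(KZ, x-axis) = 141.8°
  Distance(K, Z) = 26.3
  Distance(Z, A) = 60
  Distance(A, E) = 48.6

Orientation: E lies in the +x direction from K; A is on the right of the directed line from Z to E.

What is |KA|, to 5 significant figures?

34.956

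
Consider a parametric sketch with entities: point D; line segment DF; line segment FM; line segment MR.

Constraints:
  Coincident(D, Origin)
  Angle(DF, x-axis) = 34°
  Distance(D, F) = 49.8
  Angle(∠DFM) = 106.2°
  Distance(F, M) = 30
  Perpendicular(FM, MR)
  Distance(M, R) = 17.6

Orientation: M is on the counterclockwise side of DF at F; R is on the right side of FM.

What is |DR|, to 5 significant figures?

78.783

D is at the origin; DF runs at 34.0° with length 49.8, so F = 49.8·(cos 34.0°, sin 34.0°) = (41.286, 27.848). ∠DFM = 106.2°, so FM runs at 34.0° + (180° − 106.2°) = 107.80° from the x-axis; with |FM| = 30.0, M = F + 30.0·(cos 107.80°, sin 107.80°) = (32.115, 56.412). The perpendicularity gives MR at right angles to FM; with |MR| = 17.6 on the right of FM, R = M + 17.6·(0.95213, 0.30570) = (48.873, 61.792). Then |DR| = |R − D| = 78.783.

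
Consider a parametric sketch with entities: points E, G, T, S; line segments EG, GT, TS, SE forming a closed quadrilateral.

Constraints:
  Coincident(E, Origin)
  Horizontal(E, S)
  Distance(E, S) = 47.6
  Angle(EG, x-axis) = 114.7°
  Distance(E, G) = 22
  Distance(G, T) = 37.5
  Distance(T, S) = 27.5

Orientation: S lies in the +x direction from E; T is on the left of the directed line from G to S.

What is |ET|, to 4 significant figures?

34.43

Checks: |GT| = 37.50 ✓; |TS| = 27.50 ✓.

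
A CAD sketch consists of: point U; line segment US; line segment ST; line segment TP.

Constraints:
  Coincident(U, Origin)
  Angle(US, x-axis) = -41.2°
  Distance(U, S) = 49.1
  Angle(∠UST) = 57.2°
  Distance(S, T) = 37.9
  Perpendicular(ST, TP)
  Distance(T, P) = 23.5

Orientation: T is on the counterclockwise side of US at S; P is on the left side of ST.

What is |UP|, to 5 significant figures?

21.061

∠UST = 57.2°, so ST runs at -41.2° + (180° − 57.2°) = 81.600° from the x-axis; with |ST| = 37.9, T = S + 37.9·(cos 81.600°, sin 81.600°) = (42.480, 5.1518). ST ⟂ TP; with |TP| = 23.5 on the left of ST, P = T + 23.5·(-0.98927, 0.14608) = (19.232, 8.5847). Then |UP| = |P − U| = 21.061.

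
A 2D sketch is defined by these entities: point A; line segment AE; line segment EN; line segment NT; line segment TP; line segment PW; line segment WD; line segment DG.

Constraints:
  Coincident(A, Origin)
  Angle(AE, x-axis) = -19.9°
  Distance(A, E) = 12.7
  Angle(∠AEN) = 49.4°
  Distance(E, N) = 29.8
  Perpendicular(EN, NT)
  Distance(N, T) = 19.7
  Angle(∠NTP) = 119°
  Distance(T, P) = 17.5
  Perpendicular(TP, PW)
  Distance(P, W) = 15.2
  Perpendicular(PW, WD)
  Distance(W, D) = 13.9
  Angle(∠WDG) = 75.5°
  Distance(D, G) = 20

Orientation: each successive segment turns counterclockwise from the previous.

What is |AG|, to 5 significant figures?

24.004

A is at the origin; AE runs at -19.9° with length 12.7, so E = (11.942, -4.3228). ∠AEN = 49.4° gives EN at 110.70° from the x-axis; with |EN| = 29.8, N = (1.4081, 23.553). EN is perpendicular to NT, so NT runs at -159.30°; with |NT| = 19.7, T = (-17.020, 16.590). ∠NTP = 119.0° gives TP at -98.300° from the x-axis; with |TP| = 17.5, P = (-19.546, -0.72674). The perpendicularity gives PW at right angles to TP, so PW runs at -8.3000°; with |PW| = 15.2, W = (-4.5056, -2.9210). PW is perpendicular to WD, so WD runs at 81.700°; with |WD| = 13.9, D = (-2.4990, 10.833). ∠WDG = 75.5° gives DG at -173.80° from the x-axis; with |DG| = 20.0, G = (-22.382, 8.6735). Then |AG| = |G − A| = 24.004.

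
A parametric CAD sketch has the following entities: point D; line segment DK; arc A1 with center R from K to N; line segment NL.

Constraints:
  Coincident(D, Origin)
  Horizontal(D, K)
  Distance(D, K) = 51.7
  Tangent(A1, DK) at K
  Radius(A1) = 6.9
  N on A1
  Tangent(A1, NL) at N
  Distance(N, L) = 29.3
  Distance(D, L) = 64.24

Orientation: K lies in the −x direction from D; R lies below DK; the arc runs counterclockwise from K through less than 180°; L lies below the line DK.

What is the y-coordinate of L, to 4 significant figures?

-36.99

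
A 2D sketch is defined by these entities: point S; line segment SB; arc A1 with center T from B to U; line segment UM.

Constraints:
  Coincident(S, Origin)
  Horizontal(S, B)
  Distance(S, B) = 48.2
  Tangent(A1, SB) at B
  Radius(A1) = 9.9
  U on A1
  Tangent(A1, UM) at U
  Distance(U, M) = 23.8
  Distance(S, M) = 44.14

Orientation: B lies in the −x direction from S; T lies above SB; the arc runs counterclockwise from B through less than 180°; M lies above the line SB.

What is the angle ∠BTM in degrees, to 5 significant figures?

141.76°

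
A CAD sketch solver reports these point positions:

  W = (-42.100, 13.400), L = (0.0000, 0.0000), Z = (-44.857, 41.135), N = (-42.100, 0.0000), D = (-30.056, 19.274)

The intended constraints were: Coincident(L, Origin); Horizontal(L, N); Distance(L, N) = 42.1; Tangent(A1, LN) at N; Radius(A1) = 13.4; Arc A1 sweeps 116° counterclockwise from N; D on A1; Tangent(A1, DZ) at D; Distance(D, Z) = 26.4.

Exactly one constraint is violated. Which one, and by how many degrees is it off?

Tangent(A1, DZ) at D — off by 8.10°.

L = (0.00, 0.00) ✓; L.y = 0.00, N.y = 0.00 ✓; |LN| = 42.10 ✓; ∠(WN, NL) = 90.00° ✓; |WN| = 13.40 ✓; bearing(W→D) − bearing(W→N) = 116.0° ✓; |WD| = 13.40 ✓; ∠(WD, DZ) = 81.90° ✗; |DZ| = 26.40 ✓.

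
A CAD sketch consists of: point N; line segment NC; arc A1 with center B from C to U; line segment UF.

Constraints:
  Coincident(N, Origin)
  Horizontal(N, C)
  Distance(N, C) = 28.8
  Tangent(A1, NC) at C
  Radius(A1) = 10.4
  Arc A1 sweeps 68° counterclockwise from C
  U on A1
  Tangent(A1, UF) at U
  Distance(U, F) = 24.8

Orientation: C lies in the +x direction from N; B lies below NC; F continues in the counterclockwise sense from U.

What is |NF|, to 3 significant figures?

31.1

On A1, C sits at bearing 90° from B; a 68° counterclockwise sweep puts U at bearing 158°, so U = B + 10.4·(cos 158°, sin 158°) = (19.2, -6.50). Since A1 is tangent to UF there, BU ⟂ UF, so UF runs along (−sin 158°, cos 158°); with |UF| = 24.8, F = (9.87, -29.5). Then |NF| = |F − N| = 31.1.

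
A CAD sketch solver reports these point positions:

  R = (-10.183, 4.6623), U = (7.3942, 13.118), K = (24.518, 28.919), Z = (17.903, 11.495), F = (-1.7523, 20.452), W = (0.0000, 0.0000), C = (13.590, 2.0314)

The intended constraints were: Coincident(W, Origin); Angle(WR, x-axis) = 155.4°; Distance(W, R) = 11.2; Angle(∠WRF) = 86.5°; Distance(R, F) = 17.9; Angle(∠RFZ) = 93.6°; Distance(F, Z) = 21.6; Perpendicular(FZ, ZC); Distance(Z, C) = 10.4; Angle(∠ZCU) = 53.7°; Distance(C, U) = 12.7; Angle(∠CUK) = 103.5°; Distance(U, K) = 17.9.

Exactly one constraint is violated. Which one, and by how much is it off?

Distance(U, K) = 17.9 — off by 5.40.

W = (0.00, 0.00) ✓; WR at 155.4° ✓; |WR| = 11.20 ✓; ∠WRF = 86.50° ✓; |RF| = 17.90 ✓; ∠RFZ = 93.60° ✓; |FZ| = 21.60 ✓; ∠(FZ, ZC) = 90.00° ✓; |ZC| = 10.40 ✓; ∠ZCU = 53.70° ✓; |CU| = 12.70 ✓; ∠CUK = 103.5° ✓; |UK| = 23.30 ✗.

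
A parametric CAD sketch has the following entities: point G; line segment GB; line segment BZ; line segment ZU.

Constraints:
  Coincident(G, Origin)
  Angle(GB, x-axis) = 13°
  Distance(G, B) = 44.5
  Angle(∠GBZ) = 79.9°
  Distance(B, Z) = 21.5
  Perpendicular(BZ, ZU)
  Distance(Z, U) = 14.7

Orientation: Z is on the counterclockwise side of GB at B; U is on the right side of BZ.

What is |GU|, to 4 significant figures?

60.09

G is at the origin; GB runs at 13.0° with length 44.5, so B = 44.5·(cos 13.0°, sin 13.0°) = (43.36, 10.01). ∠GBZ = 79.9°, so BZ runs at 13.0° + (180° − 79.9°) = 113.1° from the x-axis; with |BZ| = 21.5, Z = B + 21.5·(cos 113.1°, sin 113.1°) = (34.92, 29.79). BZ ⟂ ZU; with |ZU| = 14.7 on the right of BZ, U = Z + 14.7·(0.9198, 0.3923) = (48.45, 35.55). Then |GU| = |U − G| = 60.09.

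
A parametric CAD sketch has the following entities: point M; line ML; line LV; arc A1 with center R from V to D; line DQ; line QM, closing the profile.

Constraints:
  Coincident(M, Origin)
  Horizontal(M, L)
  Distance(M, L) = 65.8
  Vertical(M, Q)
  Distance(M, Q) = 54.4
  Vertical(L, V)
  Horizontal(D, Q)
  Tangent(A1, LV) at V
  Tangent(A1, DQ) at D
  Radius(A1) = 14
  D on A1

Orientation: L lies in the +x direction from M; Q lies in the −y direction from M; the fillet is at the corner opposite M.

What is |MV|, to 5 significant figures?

77.213

M is at the origin; M and L share the same y with |ML| = 65.8 and L on the +x side, so L = (65.800, 0.0000). M and Q share the same x with |MQ| = 54.4 and Q on the −y side, so Q = (0.0000, -54.400). The virtual corner opposite M is at (65.800, -54.400). Tangency of A1 to LV means the radius RV is perpendicular to LV and A1 meets DQ tangentially, so RD is at right angles to DQ, with radius 14.0, so the center R sits 14.0 in from both sides at R = (51.800, -40.400). That places the tangent points at V = (65.800, -40.400) on LV and D = (51.800, -54.400) on DQ. Then |MV| = |V − M| = 77.213.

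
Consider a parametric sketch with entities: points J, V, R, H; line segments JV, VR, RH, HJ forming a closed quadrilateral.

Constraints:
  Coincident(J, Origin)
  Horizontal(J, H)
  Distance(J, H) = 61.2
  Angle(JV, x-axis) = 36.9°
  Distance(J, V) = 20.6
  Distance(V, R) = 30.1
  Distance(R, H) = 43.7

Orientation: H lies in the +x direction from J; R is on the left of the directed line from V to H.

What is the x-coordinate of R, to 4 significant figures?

35.73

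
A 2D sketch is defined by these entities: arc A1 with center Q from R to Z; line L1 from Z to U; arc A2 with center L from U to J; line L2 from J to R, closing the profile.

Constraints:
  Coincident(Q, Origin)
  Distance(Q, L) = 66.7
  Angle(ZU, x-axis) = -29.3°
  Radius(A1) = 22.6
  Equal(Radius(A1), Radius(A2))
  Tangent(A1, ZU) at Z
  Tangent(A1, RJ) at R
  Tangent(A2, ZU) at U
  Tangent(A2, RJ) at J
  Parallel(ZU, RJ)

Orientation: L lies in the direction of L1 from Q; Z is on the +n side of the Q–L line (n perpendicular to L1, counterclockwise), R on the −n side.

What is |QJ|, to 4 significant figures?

70.42

The slot axis is L1's direction at -29.3°, so u = (cos -29.3°, sin -29.3°) = (0.8721, -0.4894) and n = (−sin -29.3°, cos -29.3°) = (0.4894, 0.8721). Q is at the origin and L lies 66.7 along u from Q, so L = 66.7·u = (58.17, -32.64). Tangency of A1 to both parallel lines with radius 22.6 puts Z and R at Q ± 22.6·n: Z = (11.06, 19.71), R = (-11.06, -19.71). Equal radii place U and J the same way about L: U = L + 22.6·n = (69.23, -12.93), J = L − 22.6·n = (47.11, -52.35). Then |QJ| = |J − Q| = 70.42.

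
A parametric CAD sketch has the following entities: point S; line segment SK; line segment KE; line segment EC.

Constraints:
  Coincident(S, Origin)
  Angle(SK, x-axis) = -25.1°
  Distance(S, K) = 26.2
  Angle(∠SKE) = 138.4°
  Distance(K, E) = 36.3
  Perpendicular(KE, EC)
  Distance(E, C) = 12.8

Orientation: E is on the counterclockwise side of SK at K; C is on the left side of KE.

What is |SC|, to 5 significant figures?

56.081

∠SKE = 138.4°, so KE runs at -25.1° + (180° − 138.4°) = 16.500° from the x-axis; with |KE| = 36.3, E = K + 36.3·(cos 16.500°, sin 16.500°) = (58.531, -0.80427). The perpendicularity gives EC at right angles to KE; with |EC| = 12.8 on the left of KE, C = E + 12.8·(-0.28402, 0.95882) = (54.896, 11.469). Then |SC| = |C − S| = 56.081.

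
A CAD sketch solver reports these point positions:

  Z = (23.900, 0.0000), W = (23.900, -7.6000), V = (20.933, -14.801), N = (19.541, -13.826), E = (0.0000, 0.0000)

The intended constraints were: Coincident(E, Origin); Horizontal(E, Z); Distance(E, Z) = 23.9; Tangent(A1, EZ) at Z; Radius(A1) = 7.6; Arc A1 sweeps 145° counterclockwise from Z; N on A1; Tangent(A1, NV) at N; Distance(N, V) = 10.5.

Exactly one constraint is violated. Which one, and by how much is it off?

Distance(N, V) = 10.5 — off by 8.80.

E = (0.00, 0.00) ✓; E.y = 0.00, Z.y = 0.00 ✓; |EZ| = 23.90 ✓; ∠(WZ, ZE) = 90.00° ✓; |WZ| = 7.600 ✓; bearing(W→N) − bearing(W→Z) = 145.0° ✓; |WN| = 7.600 ✓; ∠(WN, NV) = 90.01° ✓; |NV| = 1.699 ✗.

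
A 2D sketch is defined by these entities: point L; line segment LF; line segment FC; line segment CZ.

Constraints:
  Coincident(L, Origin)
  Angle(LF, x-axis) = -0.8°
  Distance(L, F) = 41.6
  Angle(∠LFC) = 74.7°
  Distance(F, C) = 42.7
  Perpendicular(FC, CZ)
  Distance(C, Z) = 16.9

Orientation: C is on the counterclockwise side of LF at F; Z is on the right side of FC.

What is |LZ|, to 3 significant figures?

65.3

L is at the origin; LF runs at -0.8° with length 41.6, so F = 41.6·(cos -0.8°, sin -0.8°) = (41.6, -0.581). ∠LFC = 74.7°, so FC runs at -0.8° + (180° − 74.7°) = 104° from the x-axis; with |FC| = 42.7, C = F + 42.7·(cos 104°, sin 104°) = (30.9, 40.8). The perpendicularity gives CZ at right angles to FC; with |CZ| = 16.9 on the right of FC, Z = C + 16.9·(0.968, 0.250) = (47.3, 45.0). Then |LZ| = |Z − L| = 65.3.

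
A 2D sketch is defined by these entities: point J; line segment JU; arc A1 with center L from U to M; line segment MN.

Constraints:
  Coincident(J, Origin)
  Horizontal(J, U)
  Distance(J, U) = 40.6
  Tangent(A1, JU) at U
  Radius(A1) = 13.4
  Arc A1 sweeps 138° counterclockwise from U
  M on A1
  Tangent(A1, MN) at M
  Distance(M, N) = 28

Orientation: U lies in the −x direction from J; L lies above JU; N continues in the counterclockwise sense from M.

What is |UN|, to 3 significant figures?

43.7

On A1, U sits at bearing -90° from L; a 138° counterclockwise sweep puts M at bearing 48°, so M = L + 13.4·(cos 48°, sin 48°) = (-31.6, 23.4). Since A1 is tangent to MN there, LM ⟂ MN, so MN runs along (−sin 48°, cos 48°); with |MN| = 28.0, N = (-52.4, 42.1). Then |UN| = |N − U| = 43.7.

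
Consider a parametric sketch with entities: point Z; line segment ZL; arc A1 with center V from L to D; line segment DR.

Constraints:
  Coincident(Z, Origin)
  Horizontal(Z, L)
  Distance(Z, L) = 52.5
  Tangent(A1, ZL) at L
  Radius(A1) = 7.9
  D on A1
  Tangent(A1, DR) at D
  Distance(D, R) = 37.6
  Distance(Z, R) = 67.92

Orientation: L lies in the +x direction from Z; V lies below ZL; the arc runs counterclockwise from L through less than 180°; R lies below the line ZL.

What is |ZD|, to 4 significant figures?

45.56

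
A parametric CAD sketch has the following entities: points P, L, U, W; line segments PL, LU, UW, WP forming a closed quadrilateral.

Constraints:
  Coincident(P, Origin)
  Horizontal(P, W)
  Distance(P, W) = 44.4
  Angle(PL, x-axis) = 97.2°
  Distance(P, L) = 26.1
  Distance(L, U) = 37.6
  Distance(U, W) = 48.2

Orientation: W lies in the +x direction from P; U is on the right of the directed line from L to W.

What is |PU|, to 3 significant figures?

11.9

P is at the origin; PW is horizontal with |PW| = 44.4 and W in +x, so W = (44.4, 0). PL runs at 97.2° with |PL| = 26.1, so L = (-3.27, 25.9). U is determined by |LU| = 37.6 and |UW| = 48.2 together: it lies at the intersection of circle(L, 37.6) and circle(W, 48.2). With |LW| = 54.2, the foot of the radical line on LW is 18.7 from L and the perpendicular offset is √(37.6² − 18.7²) = 32.6. Taking the right-of-LW solution: U = (-2.36, -11.7).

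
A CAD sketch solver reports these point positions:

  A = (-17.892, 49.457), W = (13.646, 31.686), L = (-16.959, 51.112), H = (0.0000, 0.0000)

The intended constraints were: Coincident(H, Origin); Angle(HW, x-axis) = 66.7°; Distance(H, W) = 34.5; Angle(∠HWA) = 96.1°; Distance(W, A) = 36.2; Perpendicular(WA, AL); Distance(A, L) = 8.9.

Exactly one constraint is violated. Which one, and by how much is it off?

Distance(A, L) = 8.9 — off by 7.00.

H = (0.00, 0.00) ✓; HW at 66.70° ✓; |HW| = 34.50 ✓; ∠HWA = 96.10° ✓; |WA| = 36.20 ✓; ∠(WA, AL) = 90.01° ✓; |AL| = 1.900 ✗.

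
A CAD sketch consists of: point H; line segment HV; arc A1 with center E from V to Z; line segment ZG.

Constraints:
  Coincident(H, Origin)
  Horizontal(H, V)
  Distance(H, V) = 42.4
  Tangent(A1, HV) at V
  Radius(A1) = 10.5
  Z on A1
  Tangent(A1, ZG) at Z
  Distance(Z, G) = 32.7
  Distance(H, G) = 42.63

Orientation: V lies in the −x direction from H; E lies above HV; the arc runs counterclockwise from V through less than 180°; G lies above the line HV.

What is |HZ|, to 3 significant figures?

33.3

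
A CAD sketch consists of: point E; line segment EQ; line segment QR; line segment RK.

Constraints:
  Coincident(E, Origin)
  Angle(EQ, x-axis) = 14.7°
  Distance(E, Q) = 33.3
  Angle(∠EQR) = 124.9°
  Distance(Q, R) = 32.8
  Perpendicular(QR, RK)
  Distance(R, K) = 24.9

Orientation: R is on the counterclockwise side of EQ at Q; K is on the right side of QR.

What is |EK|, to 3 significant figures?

73.6

∠EQR = 124.9°, so QR runs at 14.7° + (180° − 124.9°) = 69.8° from the x-axis; with |QR| = 32.8, R = Q + 32.8·(cos 69.8°, sin 69.8°) = (43.5, 39.2). The perpendicularity gives RK at right angles to QR; with |RK| = 24.9 on the right of QR, K = R + 24.9·(0.938, -0.345) = (66.9, 30.6). Then |EK| = |K − E| = 73.6.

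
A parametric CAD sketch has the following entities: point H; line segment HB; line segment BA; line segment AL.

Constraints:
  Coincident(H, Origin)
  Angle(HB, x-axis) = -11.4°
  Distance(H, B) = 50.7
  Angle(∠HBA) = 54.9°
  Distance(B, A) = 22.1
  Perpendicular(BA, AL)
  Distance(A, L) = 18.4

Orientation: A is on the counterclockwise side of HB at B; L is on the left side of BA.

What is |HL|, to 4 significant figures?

24.13

H is at the origin; HB runs at -11.4° with length 50.7, so B = 50.7·(cos -11.4°, sin -11.4°) = (49.70, -10.02). ∠HBA = 54.9°, so BA runs at -11.4° + (180° − 54.9°) = 113.7° from the x-axis; with |BA| = 22.1, A = B + 22.1·(cos 113.7°, sin 113.7°) = (40.82, 10.21). BA ⟂ AL; with |AL| = 18.4 on the left of BA, L = A + 18.4·(-0.9157, -0.4019) = (23.97, 2.819). Then |HL| = |L − H| = 24.13.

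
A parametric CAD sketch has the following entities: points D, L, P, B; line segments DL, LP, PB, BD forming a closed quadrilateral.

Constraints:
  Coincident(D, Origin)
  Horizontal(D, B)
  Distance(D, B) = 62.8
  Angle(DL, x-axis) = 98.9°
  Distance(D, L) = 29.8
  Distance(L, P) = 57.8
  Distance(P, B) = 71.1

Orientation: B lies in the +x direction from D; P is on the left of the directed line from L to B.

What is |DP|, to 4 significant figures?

77.72

D is at the origin; D and B share the same y with |DB| = 62.8 and B in +x, so B = (62.8, 0). DL runs at 98.9° with |DL| = 29.8, so L = (-4.610, 29.44). P is determined by |LP| = 57.8 and |PB| = 71.1 together: it lies at the intersection of circle(L, 57.8) and circle(B, 71.1). With |LB| = 73.56, the foot of the radical line on LB is 25.13 from L and the perpendicular offset is √(57.8² − 25.13²) = 52.05. Taking the left-of-LB solution: P = (39.25, 67.09).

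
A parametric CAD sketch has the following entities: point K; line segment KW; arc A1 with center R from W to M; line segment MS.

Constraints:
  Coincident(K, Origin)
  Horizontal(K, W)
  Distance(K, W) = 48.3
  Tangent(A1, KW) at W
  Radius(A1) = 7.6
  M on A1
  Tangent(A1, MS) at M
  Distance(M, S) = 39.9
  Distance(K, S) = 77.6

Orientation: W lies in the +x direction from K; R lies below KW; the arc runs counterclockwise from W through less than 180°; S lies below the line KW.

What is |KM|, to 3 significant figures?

43.4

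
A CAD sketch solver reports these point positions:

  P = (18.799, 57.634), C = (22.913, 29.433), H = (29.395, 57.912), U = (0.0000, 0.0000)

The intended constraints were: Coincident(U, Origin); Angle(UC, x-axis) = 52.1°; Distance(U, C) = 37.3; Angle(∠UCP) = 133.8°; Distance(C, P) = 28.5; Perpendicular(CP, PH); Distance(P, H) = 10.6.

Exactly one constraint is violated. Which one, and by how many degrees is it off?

Perpendicular(CP, PH) — off by 6.80°.

U = (0.00, 0.00) ✓; UC at 52.10° ✓; |UC| = 37.30 ✓; ∠UCP = 133.8° ✓; |CP| = 28.50 ✓; ∠(CP, PH) = 96.80° ✗; |PH| = 10.60 ✓.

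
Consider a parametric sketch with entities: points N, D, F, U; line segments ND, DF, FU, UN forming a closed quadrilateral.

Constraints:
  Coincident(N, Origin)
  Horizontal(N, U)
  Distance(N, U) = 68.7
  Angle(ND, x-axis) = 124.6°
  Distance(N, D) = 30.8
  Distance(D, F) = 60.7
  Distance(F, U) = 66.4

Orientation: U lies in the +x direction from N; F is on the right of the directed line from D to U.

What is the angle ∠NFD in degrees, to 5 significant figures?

8.7007°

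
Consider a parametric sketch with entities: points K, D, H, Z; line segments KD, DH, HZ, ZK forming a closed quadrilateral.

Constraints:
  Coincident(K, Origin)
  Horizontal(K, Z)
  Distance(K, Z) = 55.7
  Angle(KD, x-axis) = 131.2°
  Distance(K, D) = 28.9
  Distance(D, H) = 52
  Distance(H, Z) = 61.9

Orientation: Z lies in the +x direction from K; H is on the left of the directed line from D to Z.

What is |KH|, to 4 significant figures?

57.27

K is at the origin; KZ is horizontal with |KZ| = 55.7 and Z in +x, so Z = (55.7, 0). KD runs at 131.2° with |KD| = 28.9, so D = (-19.04, 21.74). H is determined by |DH| = 52.0 and |HZ| = 61.9 together: it lies at the intersection of circle(D, 52.0) and circle(Z, 61.9). With |DZ| = 77.84, the foot of the radical line on DZ is 31.67 from D and the perpendicular offset is √(52.0² − 31.67²) = 41.24. Taking the left-of-DZ solution: H = (22.90, 52.49).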